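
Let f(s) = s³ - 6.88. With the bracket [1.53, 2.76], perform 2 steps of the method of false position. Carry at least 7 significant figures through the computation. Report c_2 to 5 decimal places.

1.85266

f(1.530000) = -3.298423, f(2.760000) = 14.144576
step 1: c = 1.762590, f(c) = -1.404124 < 0 → new bracket [1.762590, 2.760000]
step 2: c = 1.852661, f(c) = -0.521017 < 0 → new bracket [1.852661, 2.760000]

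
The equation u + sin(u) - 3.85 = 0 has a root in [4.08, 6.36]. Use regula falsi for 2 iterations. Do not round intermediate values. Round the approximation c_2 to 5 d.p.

f(4.080000) = -0.576618, f(6.360000) = 2.586739
step 1: c = 4.495599, f(c) = -0.330994 < 0 → new bracket [4.495599, 6.360000]
step 2: c = 4.707101, f(c) = -0.142885 < 0 → new bracket [4.707101, 6.360000]

4.70710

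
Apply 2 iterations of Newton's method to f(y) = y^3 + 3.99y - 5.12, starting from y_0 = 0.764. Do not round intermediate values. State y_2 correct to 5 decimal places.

1.01880

Newton update: y ← y − f(y)/f'(y).
f'(y) = 3y^2 + 3.99
y_0 = 0.764000: f = -1.625696, f' = 5.741088 → y_1 = 0.764000 - (-1.625696)/(5.741088) = 1.047169
y_1 = 1.047169: f = 0.206489, f' = 7.279687 → y_2 = 1.047169 - (0.206489)/(7.279687) = 1.018804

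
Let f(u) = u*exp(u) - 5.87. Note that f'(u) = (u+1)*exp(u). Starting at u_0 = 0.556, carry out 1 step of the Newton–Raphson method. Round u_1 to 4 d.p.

u_0 = 0.556000: f = -4.900512, f' = 2.713172 → u_1 = 0.556000 - (-4.900512)/(2.713172) = 2.362193

2.3622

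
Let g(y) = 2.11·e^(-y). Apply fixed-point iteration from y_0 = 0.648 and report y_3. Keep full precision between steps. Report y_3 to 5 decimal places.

y_1 = g(0.648000) = 1.103722
y_2 = g(1.103722) = 0.699749
y_3 = g(0.699749) = 1.048058

1.04806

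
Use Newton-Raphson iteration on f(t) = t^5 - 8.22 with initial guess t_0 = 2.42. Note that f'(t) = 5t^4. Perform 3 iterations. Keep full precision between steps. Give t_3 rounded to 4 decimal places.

t_0 = 2.420000: f = 74.779759, f' = 171.487105 → t_1 = 2.420000 - (74.779759)/(171.487105) = 1.983934
t_1 = 1.983934: f = 22.515176, f' = 77.460191 → t_2 = 1.983934 - (22.515176)/(77.460191) = 1.693266
t_2 = 1.693266: f = 5.699571, f' = 41.102732 → t_3 = 1.693266 - (5.699571)/(41.102732) = 1.554599

1.5546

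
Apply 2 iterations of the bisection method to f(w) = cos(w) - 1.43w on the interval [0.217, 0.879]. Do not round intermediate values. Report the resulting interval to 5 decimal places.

[0.54800, 0.71350]

f(0.217000) = 0.666238, f(0.879000) = -0.619048 (opposite signs)
step 1: m = 0.548000, f(m) = 0.069928 > 0 → root in [0.548000, 0.879000]
step 2: m = 0.713500, f(m) = -0.264229 < 0 → root in [0.548000, 0.713500]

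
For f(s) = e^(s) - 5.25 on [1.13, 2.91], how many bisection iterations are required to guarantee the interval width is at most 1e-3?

Initial width b − a = 2.91 − 1.13 = 1.780000.
After n steps the width is (b−a)/2^n; need (b−a)/2^n ≤ 1e-3.
So n ≥ log₂(1.780000/1e-3) = log₂(1780.0000) ≈ 10.7977.
Hence n = 11.

11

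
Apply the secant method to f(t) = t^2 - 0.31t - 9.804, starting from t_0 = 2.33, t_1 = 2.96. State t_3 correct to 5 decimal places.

3.28647

f(t_0) = -5.097400, f(t_1) = -1.960000
t_2 = 2.960000 - (-1.960000)·(2.960000 - 2.330000)/(-1.960000 - (-5.097400)) = 3.353574; f(t_2) = 0.402853
t_3 = 3.353574 - (0.402853)·(3.353574 - 2.960000)/(0.402853 - (-1.960000)) = 3.286472; f(t_3) = -0.021907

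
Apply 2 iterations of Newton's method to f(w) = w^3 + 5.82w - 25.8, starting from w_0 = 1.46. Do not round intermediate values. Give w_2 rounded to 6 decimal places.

2.338878

Newton update: w ← w − f(w)/f'(w).
f'(w) = 3w^2 + 5.82
w_0 = 1.460000: f = -14.190664, f' = 12.214800 → w_1 = 1.460000 - (-14.190664)/(12.214800) = 2.621760
w_1 = 2.621760: f = 7.479635, f' = 26.440874 → w_2 = 2.621760 - (7.479635)/(26.440874) = 2.338878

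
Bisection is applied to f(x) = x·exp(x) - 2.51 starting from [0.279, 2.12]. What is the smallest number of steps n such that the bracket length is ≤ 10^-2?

8

Initial width b − a = 2.12 − 0.279 = 1.841000.
After n steps the width is (b−a)/2^n; need (b−a)/2^n ≤ 10^-2.
So n ≥ log₂(1.841000/10^-2) = log₂(184.1000) ≈ 7.5243.
Hence n = 8.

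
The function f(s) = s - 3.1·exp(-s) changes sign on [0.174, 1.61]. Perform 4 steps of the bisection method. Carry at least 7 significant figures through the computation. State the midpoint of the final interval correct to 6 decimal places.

1.026625

f(0.174000) = -2.430920, f(1.610000) = 0.990348 (opposite signs)
step 1: m = 0.892000, f(m) = -0.378489 < 0 → root in [0.892000, 1.610000]
step 2: m = 1.251000, f(m) = 0.363723 > 0 → root in [0.892000, 1.251000]
step 3: m = 1.071500, f(m) = 0.009767 > 0 → root in [0.892000, 1.071500]
step 4: m = 0.981750, f(m) = -0.179680 < 0 → root in [0.981750, 1.071500]
Midpoint of [0.981750, 1.071500] = 1.026625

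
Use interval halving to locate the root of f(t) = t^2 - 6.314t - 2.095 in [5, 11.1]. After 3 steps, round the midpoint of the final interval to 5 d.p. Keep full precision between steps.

6.90625

f(5.000000) = -8.665000, f(11.100000) = 51.029600 (opposite signs)
step 1: m = 8.050000, f(m) = 11.879800 > 0 → root in [5.000000, 8.050000]
step 2: m = 6.525000, f(m) = -0.718225 < 0 → root in [6.525000, 8.050000]
step 3: m = 7.287500, f(m) = 4.999381 > 0 → root in [6.525000, 7.287500]
Midpoint of [6.525000, 7.287500] = 6.906250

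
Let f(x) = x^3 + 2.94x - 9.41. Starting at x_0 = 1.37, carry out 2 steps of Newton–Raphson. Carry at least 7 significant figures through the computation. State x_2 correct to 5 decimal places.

f'(x) = 3x^2 + 2.94
x_0 = 1.370000: f = -2.810847, f' = 8.570700 → x_1 = 1.370000 - (-2.810847)/(8.570700) = 1.697960
x_1 = 1.697960: f = 0.477337, f' = 11.589205 → x_2 = 1.697960 - (0.477337)/(11.589205) = 1.656772

1.65677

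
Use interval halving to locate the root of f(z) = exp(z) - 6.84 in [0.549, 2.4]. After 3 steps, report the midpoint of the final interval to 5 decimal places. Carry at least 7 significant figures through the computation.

1.82156

f(0.549000) = -5.108479, f(2.400000) = 4.183176 (opposite signs)
step 1: m = 1.474500, f(m) = -2.471149 < 0 → root in [1.474500, 2.400000]
step 2: m = 1.937250, f(m) = 0.099641 > 0 → root in [1.474500, 1.937250]
step 3: m = 1.705875, f(m) = -1.333799 < 0 → root in [1.705875, 1.937250]
Midpoint of [1.705875, 1.937250] = 1.821562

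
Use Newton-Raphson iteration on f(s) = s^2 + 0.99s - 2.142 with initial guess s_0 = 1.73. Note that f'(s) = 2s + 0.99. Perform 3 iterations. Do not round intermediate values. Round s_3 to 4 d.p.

1.0500

s_0 = 1.730000: f = 2.563600, f' = 4.450000 → s_1 = 1.730000 - (2.563600)/(4.450000) = 1.153910
s_1 = 1.153910: f = 0.331880, f' = 3.297820 → s_2 = 1.153910 - (0.331880)/(3.297820) = 1.053274
s_2 = 1.053274: f = 0.010128, f' = 3.096548 → s_3 = 1.053274 - (0.010128)/(3.096548) = 1.050003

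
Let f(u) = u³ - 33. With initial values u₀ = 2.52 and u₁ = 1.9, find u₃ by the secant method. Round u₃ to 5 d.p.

2.98583

f(u_0) = -16.996992, f(u_1) = -26.141000
u_2 = 1.900000 - (-26.141000)·(1.900000 - 2.520000)/(-26.141000 - (-16.996992)) = 3.672463; f(u_2) = 16.530470
u_3 = 3.672463 - (16.530470)·(3.672463 - 1.900000)/(16.530470 - (-26.141000)) = 2.985830; f(u_3) = -6.380783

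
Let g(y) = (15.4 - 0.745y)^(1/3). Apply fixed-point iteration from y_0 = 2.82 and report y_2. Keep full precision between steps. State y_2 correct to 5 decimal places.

2.38901

y_1 = g(2.820000) = 2.369231
y_2 = g(2.369231) = 2.389008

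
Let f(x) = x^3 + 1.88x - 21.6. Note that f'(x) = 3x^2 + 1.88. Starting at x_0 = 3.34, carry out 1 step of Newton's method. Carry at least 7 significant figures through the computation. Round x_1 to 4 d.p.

2.7193

x_0 = 3.340000: f = 21.938904, f' = 35.346800 → x_1 = 3.340000 - (21.938904)/(35.346800) = 2.719324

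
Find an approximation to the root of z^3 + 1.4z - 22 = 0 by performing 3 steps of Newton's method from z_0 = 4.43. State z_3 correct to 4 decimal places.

2.6394

f'(z) = 3z^2 + 1.4
z_0 = 4.430000: f = 71.140307, f' = 60.274700 → z_1 = 4.430000 - (71.140307)/(60.274700) = 3.249732
z_1 = 3.249732: f = 16.869254, f' = 33.082272 → z_2 = 3.249732 - (16.869254)/(33.082272) = 2.739814
z_2 = 2.739814: f = 2.402366, f' = 23.919736 → z_3 = 2.739814 - (2.402366)/(23.919736) = 2.639379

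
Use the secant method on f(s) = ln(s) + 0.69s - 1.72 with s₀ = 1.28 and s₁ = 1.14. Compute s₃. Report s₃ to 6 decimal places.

f(s_0) = -0.589940, f(s_1) = -0.802372
s_2 = 1.140000 - (-0.802372)·(1.140000 - 1.280000)/(-0.802372 - (-0.589940)) = 1.668791; f(s_2) = -0.056435
s_3 = 1.668791 - (-0.056435)·(1.668791 - 1.140000)/(-0.056435 - (-0.802372)) = 1.708797; f(s_3) = -0.005140

1.708797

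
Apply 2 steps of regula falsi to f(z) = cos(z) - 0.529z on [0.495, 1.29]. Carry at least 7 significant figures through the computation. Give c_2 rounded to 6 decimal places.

False-position update: c = (a·f(b) − b·f(a))/(f(b) − f(a)); replace the endpoint whose sign matches f(c).
f(0.495000) = 0.618114, f(1.290000) = -0.405289
step 1: c = 0.975163, f(c) = 0.045172 > 0 → new bracket [0.975163, 1.290000]
step 2: c = 1.006735, f(c) = 0.002060 > 0 → new bracket [1.006735, 1.290000]

1.006735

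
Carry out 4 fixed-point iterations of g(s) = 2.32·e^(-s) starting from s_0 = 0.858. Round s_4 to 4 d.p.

s_1 = g(0.858000) = 0.983701
s_2 = g(0.983701) = 0.867505
s_3 = g(0.867505) = 0.974396
s_4 = g(0.974396) = 0.875615

0.8756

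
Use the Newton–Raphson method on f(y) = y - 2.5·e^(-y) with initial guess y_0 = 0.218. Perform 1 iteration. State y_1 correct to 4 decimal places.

0.8134

Newton update: y ← y − f(y)/f'(y).
f'(y) = 1 + 2.5·e^(-y)
y_0 = 0.218000: f = -1.792314, f' = 3.010314 → y_1 = 0.218000 - (-1.792314)/(3.010314) = 0.813391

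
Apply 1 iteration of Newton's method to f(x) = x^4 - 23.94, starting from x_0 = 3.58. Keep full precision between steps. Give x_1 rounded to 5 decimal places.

f'(x) = 4x^3
x_0 = 3.580000: f = 140.320109, f' = 183.530848 → x_1 = 3.580000 - (140.320109)/(183.530848) = 2.815441

2.81544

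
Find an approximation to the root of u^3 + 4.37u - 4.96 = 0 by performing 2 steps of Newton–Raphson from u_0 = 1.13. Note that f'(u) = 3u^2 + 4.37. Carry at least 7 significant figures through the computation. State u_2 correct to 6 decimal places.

0.943150

u_0 = 1.130000: f = 1.420997, f' = 8.200700 → u_1 = 1.130000 - (1.420997)/(8.200700) = 0.956722
u_1 = 0.956722: f = 0.096582, f' = 7.115954 → u_2 = 0.956722 - (0.096582)/(7.115954) = 0.943150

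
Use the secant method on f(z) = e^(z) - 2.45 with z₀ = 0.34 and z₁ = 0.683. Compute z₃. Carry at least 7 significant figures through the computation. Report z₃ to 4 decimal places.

0.8887

Secant update: z_(k+1) = z_k − f(z_k)·(z_k − z_(k-1))/(f(z_k) − f(z_(k-1))).
f(z_0) = -1.045052, f(z_1) = -0.470192
z_2 = 0.683000 - (-0.470192)·(0.683000 - 0.340000)/(-0.470192 - (-1.045052)) = 0.963548; f(z_2) = 0.170978
z_3 = 0.963548 - (0.170978)·(0.963548 - 0.683000)/(0.170978 - (-0.470192)) = 0.888735; f(z_3) = -0.017949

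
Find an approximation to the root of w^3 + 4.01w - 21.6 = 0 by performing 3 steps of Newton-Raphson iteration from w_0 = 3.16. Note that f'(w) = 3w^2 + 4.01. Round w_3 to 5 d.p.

2.31057

Newton update: w ← w − f(w)/f'(w).
w_0 = 3.160000: f = 22.626096, f' = 33.966800 → w_1 = 3.160000 - (22.626096)/(33.966800) = 2.493876
w_1 = 2.493876: f = 3.910902, f' = 22.668255 → w_2 = 2.493876 - (3.910902)/(22.668255) = 2.321348
w_2 = 2.321348: f = 0.217561, f' = 20.175976 → w_3 = 2.321348 - (0.217561)/(20.175976) = 2.310565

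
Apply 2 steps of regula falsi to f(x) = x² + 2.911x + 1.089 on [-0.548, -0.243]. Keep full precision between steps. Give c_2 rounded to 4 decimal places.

-0.4418

f(-0.548000) = -0.205924, f(-0.243000) = 0.440676
step 1: c = -0.450866, f(c) = -0.020191 < 0 → new bracket [-0.450866, -0.243000]
step 2: c = -0.441759, f(c) = -0.001810 < 0 → new bracket [-0.441759, -0.243000]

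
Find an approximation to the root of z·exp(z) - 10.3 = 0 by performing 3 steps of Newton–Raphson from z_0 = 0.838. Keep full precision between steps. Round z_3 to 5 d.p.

f'(z) = (z + 1)·exp(z)
z_0 = 0.838000: f = -8.362763, f' = 4.248976 → z_1 = 0.838000 - (-8.362763)/(4.248976) = 2.806183
z_1 = 2.806183: f = 36.132903, f' = 62.979544 → z_2 = 2.806183 - (36.132903)/(62.979544) = 2.232459
z_2 = 2.232459: f = 10.512675, f' = 30.135434 → z_3 = 2.232459 - (10.512675)/(30.135434) = 1.883611

1.88361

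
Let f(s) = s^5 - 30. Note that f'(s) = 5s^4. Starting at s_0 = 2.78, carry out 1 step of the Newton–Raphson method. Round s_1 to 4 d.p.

s_0 = 2.780000: f = 136.044303, f' = 298.640833 → s_1 = 2.780000 - (136.044303)/(298.640833) = 2.324455

2.3245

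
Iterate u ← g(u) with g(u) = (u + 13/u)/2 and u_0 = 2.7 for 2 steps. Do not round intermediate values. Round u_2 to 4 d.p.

u_1 = g(2.700000) = 3.757407
u_2 = g(3.757407) = 3.608620

3.6086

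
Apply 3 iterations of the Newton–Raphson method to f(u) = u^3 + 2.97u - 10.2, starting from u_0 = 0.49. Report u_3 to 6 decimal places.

f'(u) = 3u^2 + 2.97
u_0 = 0.490000: f = -8.627051, f' = 3.690300 → u_1 = 0.490000 - (-8.627051)/(3.690300) = 2.827764
u_1 = 2.827764: f = 20.809969, f' = 26.958750 → u_2 = 2.827764 - (20.809969)/(26.958750) = 2.055845
u_2 = 2.055845: f = 4.594890, f' = 15.649499 → u_3 = 2.055845 - (4.594890)/(15.649499) = 1.762233

1.762233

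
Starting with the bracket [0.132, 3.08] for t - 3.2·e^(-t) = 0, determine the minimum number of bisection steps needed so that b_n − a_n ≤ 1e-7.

Initial width b − a = 3.08 − 0.132 = 2.948000.
After n steps the width is (b−a)/2^n; need (b−a)/2^n ≤ 1e-7.
So n ≥ log₂(2.948000/1e-7) = log₂(29480000.0000) ≈ 24.8132.
Hence n = 25.

25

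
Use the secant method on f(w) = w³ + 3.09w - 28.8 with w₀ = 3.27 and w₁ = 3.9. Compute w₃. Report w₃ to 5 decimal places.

Secant update: w_(k+1) = w_k − f(w_k)·(w_k − w_(k-1))/(f(w_k) − f(w_(k-1))).
f(w_0) = 16.270083, f(w_1) = 42.570000
w_2 = 3.900000 - (42.570000)·(3.900000 - 3.270000)/(42.570000 - (16.270083)) = 2.880259; f(w_2) = 3.994322
w_3 = 2.880259 - (3.994322)·(2.880259 - 3.900000)/(3.994322 - (42.570000)) = 2.774670; f(w_3) = 1.135342

2.77467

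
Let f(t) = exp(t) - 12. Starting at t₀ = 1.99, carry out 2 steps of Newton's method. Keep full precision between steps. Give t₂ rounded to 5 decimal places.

2.49499

Newton update: t ← t − f(t)/f'(t).
f'(t) = exp(t)
t_0 = 1.990000: f = -4.684466, f' = 7.315534 → t_1 = 1.990000 - (-4.684466)/(7.315534) = 2.630345
t_1 = 2.630345: f = 1.878559, f' = 13.878559 → t_2 = 2.630345 - (1.878559)/(13.878559) = 2.494988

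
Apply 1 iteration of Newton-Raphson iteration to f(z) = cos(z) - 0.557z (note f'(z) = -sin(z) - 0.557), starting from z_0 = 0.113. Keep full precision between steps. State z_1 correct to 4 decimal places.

Newton update: z ← z − f(z)/f'(z).
z_0 = 0.113000: f = 0.930681, f' = -0.669760 → z_1 = 0.113000 - (0.930681)/(-0.669760) = 1.502575

1.5026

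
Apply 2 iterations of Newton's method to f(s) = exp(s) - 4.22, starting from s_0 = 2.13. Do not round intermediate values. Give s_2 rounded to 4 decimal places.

f'(s) = exp(s)
s_0 = 2.130000: f = 4.194867, f' = 8.414867 → s_1 = 2.130000 - (4.194867)/(8.414867) = 1.631493
s_1 = 1.631493: f = 0.891502, f' = 5.111502 → s_2 = 1.631493 - (0.891502)/(5.111502) = 1.457082

1.4571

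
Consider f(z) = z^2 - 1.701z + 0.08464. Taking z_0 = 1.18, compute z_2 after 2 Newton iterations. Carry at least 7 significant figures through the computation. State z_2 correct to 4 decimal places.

1.6991

f'(z) = 2z - 1.701
z_0 = 1.180000: f = -0.530140, f' = 0.659000 → z_1 = 1.180000 - (-0.530140)/(0.659000) = 1.984461
z_1 = 1.984461: f = 0.647158, f' = 2.267923 → z_2 = 1.984461 - (0.647158)/(2.267923) = 1.699109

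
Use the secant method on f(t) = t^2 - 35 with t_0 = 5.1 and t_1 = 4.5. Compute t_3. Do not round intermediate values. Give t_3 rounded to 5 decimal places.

5.89990

Secant update: t_(k+1) = t_k − f(t_k)·(t_k − t_(k-1))/(f(t_k) − f(t_(k-1))).
f(t_0) = -8.990000, f(t_1) = -14.750000
t_2 = 4.500000 - (-14.750000)·(4.500000 - 5.100000)/(-14.750000 - (-8.990000)) = 6.036458; f(t_2) = 1.438829
t_3 = 6.036458 - (1.438829)·(6.036458 - 4.500000)/(1.438829 - (-14.750000)) = 5.899901; f(t_3) = -0.191167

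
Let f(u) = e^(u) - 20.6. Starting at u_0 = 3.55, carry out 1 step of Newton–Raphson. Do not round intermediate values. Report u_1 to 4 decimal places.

f'(u) = e^(u)
u_0 = 3.550000: f = 14.213317, f' = 34.813317 → u_1 = 3.550000 - (14.213317)/(34.813317) = 3.141728

3.1417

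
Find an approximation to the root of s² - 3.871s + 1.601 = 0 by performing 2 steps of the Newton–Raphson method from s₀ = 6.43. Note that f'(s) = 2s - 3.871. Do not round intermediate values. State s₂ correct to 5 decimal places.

3.60991

Newton update: s ← s − f(s)/f'(s).
s_0 = 6.430000: f = 18.055370, f' = 8.989000 → s_1 = 6.430000 - (18.055370)/(8.989000) = 4.421393
s_1 = 4.421393: f = 4.034503, f' = 4.971786 → s_2 = 4.421393 - (4.034503)/(4.971786) = 3.609913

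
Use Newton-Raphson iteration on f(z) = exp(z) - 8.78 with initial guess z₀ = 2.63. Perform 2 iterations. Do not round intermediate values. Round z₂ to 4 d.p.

2.1764

f'(z) = exp(z)
z_0 = 2.630000: f = 5.093770, f' = 13.873770 → z_1 = 2.630000 - (5.093770)/(13.873770) = 2.262849
z_1 = 2.262849: f = 0.830429, f' = 9.610429 → z_2 = 2.262849 - (0.830429)/(9.610429) = 2.176440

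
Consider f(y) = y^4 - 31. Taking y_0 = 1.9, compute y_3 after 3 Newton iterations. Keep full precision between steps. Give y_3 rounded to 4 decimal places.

2.3599

f'(y) = 4y^3
y_0 = 1.900000: f = -17.967900, f' = 27.436000 → y_1 = 1.900000 - (-17.967900)/(27.436000) = 2.554902
y_1 = 2.554902: f = 11.608594, f' = 66.708764 → y_2 = 2.554902 - (11.608594)/(66.708764) = 2.380883
y_2 = 2.380883: f = 1.133086, f' = 53.985150 → y_3 = 2.380883 - (1.133086)/(53.985150) = 2.359894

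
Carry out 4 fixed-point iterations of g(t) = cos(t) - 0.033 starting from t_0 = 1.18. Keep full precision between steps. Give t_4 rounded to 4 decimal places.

t_1 = g(1.180000) = 0.347925
t_2 = g(0.347925) = 0.907082
t_3 = g(0.907082) = 0.583047
t_4 = g(0.583047) = 0.801789

0.8018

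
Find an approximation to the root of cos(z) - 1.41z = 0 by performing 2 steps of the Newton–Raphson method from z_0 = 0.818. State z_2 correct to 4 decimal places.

f'(z) = -sin(z) - 1.41
z_0 = 0.818000: f = -0.469698, f' = -2.139780 → z_1 = 0.818000 - (-0.469698)/(-2.139780) = 0.598492
z_1 = 0.598492: f = -0.017688, f' = -1.973398 → z_2 = 0.598492 - (-0.017688)/(-1.973398) = 0.589529

0.5895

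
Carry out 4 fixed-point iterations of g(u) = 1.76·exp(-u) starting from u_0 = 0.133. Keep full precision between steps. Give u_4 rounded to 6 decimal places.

u_1 = g(0.133000) = 1.540819
u_2 = g(1.540819) = 0.377002
u_3 = g(0.377002) = 1.207210
u_4 = g(1.207210) = 0.526294

0.526294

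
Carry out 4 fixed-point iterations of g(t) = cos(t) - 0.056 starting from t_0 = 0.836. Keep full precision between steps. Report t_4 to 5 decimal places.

t_1 = g(0.836000) = 0.614436
t_2 = g(0.614436) = 0.761099
t_3 = g(0.761099) = 0.668079
t_4 = g(0.668079) = 0.729013

0.72901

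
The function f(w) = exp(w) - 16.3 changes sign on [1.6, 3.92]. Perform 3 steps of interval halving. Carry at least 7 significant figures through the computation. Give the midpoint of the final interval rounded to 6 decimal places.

2.905000

f(1.600000) = -11.346968, f(3.920000) = 34.100445 (opposite signs)
step 1: m = 2.760000, f(m) = -0.500157 < 0 → root in [2.760000, 3.920000]
step 2: m = 3.340000, f(m) = 11.919127 > 0 → root in [2.760000, 3.340000]
step 3: m = 3.050000, f(m) = 4.815344 > 0 → root in [2.760000, 3.050000]
Midpoint of [2.760000, 3.050000] = 2.905000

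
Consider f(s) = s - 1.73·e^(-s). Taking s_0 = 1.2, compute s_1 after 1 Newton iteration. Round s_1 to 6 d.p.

f'(s) = 1 + 1.73·e^(-s)
s_0 = 1.200000: f = 0.678934, f' = 1.521066 → s_1 = 1.200000 - (0.678934)/(1.521066) = 0.753646

0.753646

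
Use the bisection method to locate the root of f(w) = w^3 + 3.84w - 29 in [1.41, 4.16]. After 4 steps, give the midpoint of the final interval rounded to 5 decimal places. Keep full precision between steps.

2.69906

f(1.410000) = -20.782379, f(4.160000) = 58.965696 (opposite signs)
step 1: m = 2.785000, f(m) = 3.295487 > 0 → root in [1.410000, 2.785000]
step 2: m = 2.097500, f(m) = -11.717636 < 0 → root in [2.097500, 2.785000]
step 3: m = 2.441250, f(m) = -5.076479 < 0 → root in [2.441250, 2.785000]
step 4: m = 2.613125, f(m) = -1.122079 < 0 → root in [2.613125, 2.785000]
Midpoint of [2.613125, 2.785000] = 2.699063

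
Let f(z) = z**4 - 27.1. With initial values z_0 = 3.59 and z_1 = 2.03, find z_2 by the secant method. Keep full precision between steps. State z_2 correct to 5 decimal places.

2.13585

Secant update: z_(k+1) = z_k − f(z_k)·(z_k − z_(k-1))/(f(z_k) − f(z_(k-1))).
f(z_0) = 139.003122, f(z_1) = -10.118183
z_2 = 2.030000 - (-10.118183)·(2.030000 - 3.590000)/(-10.118183 - (139.003122)) = 2.135849; f(z_2) = -6.289509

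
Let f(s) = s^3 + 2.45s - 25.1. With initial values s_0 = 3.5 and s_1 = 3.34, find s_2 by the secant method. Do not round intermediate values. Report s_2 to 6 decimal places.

2.798187

f(s_0) = 26.350000, f(s_1) = 20.342704
s_2 = 3.340000 - (20.342704)·(3.340000 - 3.500000)/(20.342704 - (26.350000)) = 2.798187; f(s_2) = 3.664937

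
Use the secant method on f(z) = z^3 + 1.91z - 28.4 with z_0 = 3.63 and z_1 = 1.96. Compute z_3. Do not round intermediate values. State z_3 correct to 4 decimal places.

Secant update: z_(k+1) = z_k − f(z_k)·(z_k − z_(k-1))/(f(z_k) − f(z_(k-1))).
f(z_0) = 26.365447, f(z_1) = -17.126864
z_2 = 1.960000 - (-17.126864)·(1.960000 - 3.630000)/(-17.126864 - (26.365447)) = 2.617630; f(z_2) = -5.464353
z_3 = 2.617630 - (-5.464353)·(2.617630 - 1.960000)/(-5.464353 - (-17.126864)) = 2.925756; f(z_3) = 2.232819

2.9258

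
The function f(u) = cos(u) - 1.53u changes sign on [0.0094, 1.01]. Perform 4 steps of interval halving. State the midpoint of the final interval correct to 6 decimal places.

0.540969

f(0.009400) = 0.985574, f(1.010000) = -1.013439 (opposite signs)
step 1: m = 0.509700, f(m) = 0.093050 > 0 → root in [0.509700, 1.010000]
step 2: m = 0.759850, f(m) = -0.437631 < 0 → root in [0.509700, 0.759850]
step 3: m = 0.634775, f(m) = -0.166001 < 0 → root in [0.509700, 0.634775]
step 4: m = 0.572238, f(m) = -0.034832 < 0 → root in [0.509700, 0.572238]
Midpoint of [0.509700, 0.572238] = 0.540969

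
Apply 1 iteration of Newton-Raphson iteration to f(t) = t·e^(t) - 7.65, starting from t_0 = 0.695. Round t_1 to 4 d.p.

2.5374

f'(t) = (t + 1)·e^(t)
t_0 = 0.695000: f = -6.257422, f' = 3.396287 → t_1 = 0.695000 - (-6.257422)/(3.396287) = 2.537430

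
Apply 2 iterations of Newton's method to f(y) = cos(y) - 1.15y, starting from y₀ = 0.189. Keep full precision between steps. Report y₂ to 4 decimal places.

f'(y) = -sin(y) - 1.15
y_0 = 0.189000: f = 0.764843, f' = -1.337877 → y_1 = 0.189000 - (0.764843)/(-1.337877) = 0.760684
y_1 = 0.760684: f = -0.150422, f' = -1.839417 → y_2 = 0.760684 - (-0.150422)/(-1.839417) = 0.678907

0.6789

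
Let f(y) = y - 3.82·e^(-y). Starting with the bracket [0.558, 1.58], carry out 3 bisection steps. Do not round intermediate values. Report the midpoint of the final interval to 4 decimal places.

1.1329

f(0.558000) = -1.628387, f(1.580000) = 0.793175 (opposite signs)
step 1: m = 1.069000, f(m) = -0.242603 < 0 → root in [1.069000, 1.580000]
step 2: m = 1.324500, f(m) = 0.308625 > 0 → root in [1.069000, 1.324500]
step 3: m = 1.196750, f(m) = 0.042443 > 0 → root in [1.069000, 1.196750]
Midpoint of [1.069000, 1.196750] = 1.132875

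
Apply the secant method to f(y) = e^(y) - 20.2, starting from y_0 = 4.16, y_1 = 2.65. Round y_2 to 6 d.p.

2.832890

f(y_0) = 43.871523, f(y_1) = -6.045961
y_2 = 2.650000 - (-6.045961)·(2.650000 - 4.160000)/(-6.045961 - (43.871523)) = 2.832890; f(y_2) = -3.205498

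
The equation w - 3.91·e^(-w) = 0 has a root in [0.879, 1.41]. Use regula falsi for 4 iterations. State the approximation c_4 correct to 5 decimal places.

1.18979

f(0.879000) = -0.744424, f(1.410000) = 0.455400
step 1: c = 1.208456, f(c) = 0.040703 > 0 → new bracket [0.879000, 1.208456]
step 2: c = 1.191376, f(c) = 0.003507 > 0 → new bracket [0.879000, 1.191376]
step 3: c = 1.189912, f(c) = 0.000301 > 0 → new bracket [0.879000, 1.189912]
step 4: c = 1.189786, f(c) = 0.000026 > 0 → new bracket [0.879000, 1.189786]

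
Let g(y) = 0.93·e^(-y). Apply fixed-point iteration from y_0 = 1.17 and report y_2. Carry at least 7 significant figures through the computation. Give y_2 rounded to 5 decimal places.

y_1 = g(1.170000) = 0.288641
y_2 = g(0.288641) = 0.696831

0.69683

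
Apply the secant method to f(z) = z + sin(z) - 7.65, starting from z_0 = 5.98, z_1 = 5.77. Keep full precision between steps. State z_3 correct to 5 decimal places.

f(z_0) = -1.968562, f(z_1) = -2.370955
z_2 = 5.770000 - (-2.370955)·(5.770000 - 5.980000)/(-2.370955 - (-1.968562)) = 7.007349; f(z_2) = 0.019858
z_3 = 7.007349 - (0.019858)·(7.007349 - 5.770000)/(0.019858 - (-2.370955)) = 6.997071; f(z_3) = 0.001847

6.99707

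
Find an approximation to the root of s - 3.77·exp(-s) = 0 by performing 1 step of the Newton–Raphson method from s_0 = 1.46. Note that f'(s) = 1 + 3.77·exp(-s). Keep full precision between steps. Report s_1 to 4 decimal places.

Newton update: s ← s − f(s)/f'(s).
s_0 = 1.460000: f = 0.584469, f' = 1.875531 → s_1 = 1.460000 - (0.584469)/(1.875531) = 1.148371

1.1484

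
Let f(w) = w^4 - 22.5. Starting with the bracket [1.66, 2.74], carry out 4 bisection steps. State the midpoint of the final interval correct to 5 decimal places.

f(1.660000) = -14.906669, f(2.740000) = 33.864058 (opposite signs)
step 1: m = 2.200000, f(m) = 0.925600 > 0 → root in [1.660000, 2.200000]
step 2: m = 1.930000, f(m) = -8.625120 < 0 → root in [1.930000, 2.200000]
step 3: m = 2.065000, f(m) = -4.316385 < 0 → root in [2.065000, 2.200000]
step 4: m = 2.132500, f(m) = -1.819732 < 0 → root in [2.132500, 2.200000]
Midpoint of [2.132500, 2.200000] = 2.166250

2.16625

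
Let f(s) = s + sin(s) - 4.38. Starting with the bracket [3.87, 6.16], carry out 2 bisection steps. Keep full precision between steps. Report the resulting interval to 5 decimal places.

[5.01500, 5.58750]

f(3.870000) = -1.175682, f(6.160000) = 1.657126 (opposite signs)
step 1: m = 5.015000, f(m) = -0.319562 < 0 → root in [5.015000, 6.160000]
step 2: m = 5.587500, f(m) = 0.566588 > 0 → root in [5.015000, 5.587500]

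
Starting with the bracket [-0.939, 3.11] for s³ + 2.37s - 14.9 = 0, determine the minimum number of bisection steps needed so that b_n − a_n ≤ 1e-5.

19

Initial width b − a = 3.11 − -0.939 = 4.049000.
After n steps the width is (b−a)/2^n; need (b−a)/2^n ≤ 1e-5.
So n ≥ log₂(4.049000/1e-5) = log₂(404900.0000) ≈ 18.6272.
Hence n = 19.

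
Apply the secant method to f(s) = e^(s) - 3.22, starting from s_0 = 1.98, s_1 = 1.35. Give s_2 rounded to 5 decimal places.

f(s_0) = 4.022743, f(s_1) = 0.637426
s_2 = 1.350000 - (0.637426)·(1.350000 - 1.980000)/(0.637426 - (4.022743)) = 1.231377; f(s_2) = 0.205942

1.23138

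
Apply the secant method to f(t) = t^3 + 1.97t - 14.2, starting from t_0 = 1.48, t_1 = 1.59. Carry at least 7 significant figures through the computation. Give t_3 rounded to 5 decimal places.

f(t_0) = -8.042608, f(t_1) = -7.048021
t_2 = 1.590000 - (-7.048021)·(1.590000 - 1.480000)/(-7.048021 - (-8.042608)) = 2.369502; f(t_2) = 3.771577
t_3 = 2.369502 - (3.771577)·(2.369502 - 1.590000)/(3.771577 - (-7.048021)) = 2.097777; f(t_3) = -0.835756

2.09778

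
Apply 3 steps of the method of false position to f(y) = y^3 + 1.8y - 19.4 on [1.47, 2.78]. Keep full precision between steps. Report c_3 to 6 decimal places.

2.462635

f(1.470000) = -13.577477, f(2.780000) = 7.088952
step 1: c = 2.330647, f(c) = -2.544963 < 0 → new bracket [2.330647, 2.780000]
step 2: c = 2.449351, f(c) = -0.296726 < 0 → new bracket [2.449351, 2.780000]
step 3: c = 2.462635, f(c) = -0.032429 < 0 → new bracket [2.462635, 2.780000]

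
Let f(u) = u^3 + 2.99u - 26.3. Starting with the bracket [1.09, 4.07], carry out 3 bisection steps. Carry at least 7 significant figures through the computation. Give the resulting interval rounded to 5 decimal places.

[2.58000, 2.95250]

f(1.090000) = -21.745871, f(4.070000) = 53.288443 (opposite signs)
step 1: m = 2.580000, f(m) = -1.412288 < 0 → root in [2.580000, 4.070000]
step 2: m = 3.325000, f(m) = 20.401703 > 0 → root in [2.580000, 3.325000]
step 3: m = 2.952500, f(m) = 8.265674 > 0 → root in [2.580000, 2.952500]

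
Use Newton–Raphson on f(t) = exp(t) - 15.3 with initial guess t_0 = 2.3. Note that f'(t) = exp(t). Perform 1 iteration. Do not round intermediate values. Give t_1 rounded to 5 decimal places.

2.83396

t_0 = 2.300000: f = -5.325818, f' = 9.974182 → t_1 = 2.300000 - (-5.325818)/(9.974182) = 2.833960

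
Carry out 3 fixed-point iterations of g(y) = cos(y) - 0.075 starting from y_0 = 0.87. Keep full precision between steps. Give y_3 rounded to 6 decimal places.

y_1 = g(0.870000) = 0.569827
y_2 = g(0.569827) = 0.766995
y_3 = g(0.766995) = 0.645000

0.645000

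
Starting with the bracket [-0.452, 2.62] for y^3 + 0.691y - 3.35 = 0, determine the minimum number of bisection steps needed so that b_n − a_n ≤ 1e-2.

9

Initial width b − a = 2.62 − -0.452 = 3.072000.
After n steps the width is (b−a)/2^n; need (b−a)/2^n ≤ 1e-2.
So n ≥ log₂(3.072000/1e-2) = log₂(307.2000) ≈ 8.2630.
Hence n = 9.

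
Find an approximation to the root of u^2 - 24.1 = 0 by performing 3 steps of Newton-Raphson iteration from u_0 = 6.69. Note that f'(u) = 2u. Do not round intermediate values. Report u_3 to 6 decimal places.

u_0 = 6.690000: f = 20.656100, f' = 13.380000 → u_1 = 6.690000 - (20.656100)/(13.380000) = 5.146196
u_1 = 5.146196: f = 2.383331, f' = 10.292392 → u_2 = 5.146196 - (2.383331)/(10.292392) = 4.914633
u_2 = 4.914633: f = 0.053621, f' = 9.829267 → u_3 = 4.914633 - (0.053621)/(9.829267) = 4.909178

4.909178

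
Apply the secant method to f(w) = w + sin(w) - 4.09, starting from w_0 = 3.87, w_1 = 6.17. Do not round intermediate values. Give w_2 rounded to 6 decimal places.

f(w_0) = -0.885682, f(w_1) = 1.967056
w_2 = 6.170000 - (1.967056)·(6.170000 - 3.870000)/(1.967056 - (-0.885682)) = 4.584075; f(w_2) = -0.497704

4.584075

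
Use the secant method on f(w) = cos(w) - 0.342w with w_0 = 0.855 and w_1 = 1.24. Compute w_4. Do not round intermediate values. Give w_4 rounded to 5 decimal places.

1.16208

Secant update: w_(k+1) = w_k − f(w_k)·(w_k − w_(k-1))/(f(w_k) − f(w_(k-1))).
f(w_0) = 0.363809, f(w_1) = -0.099284
w_2 = 1.240000 - (-0.099284)·(1.240000 - 0.855000)/(-0.099284 - (0.363809)) = 1.157459; f(w_2) = 0.005817
w_3 = 1.157459 - (0.005817)·(1.157459 - 1.240000)/(0.005817 - (-0.099284)) = 1.162027; f(w_3) = 0.000067
w_4 = 1.162027 - (0.000067)·(1.162027 - 1.157459)/(0.000067 - (0.005817)) = 1.162080; f(w_4) = -0.000000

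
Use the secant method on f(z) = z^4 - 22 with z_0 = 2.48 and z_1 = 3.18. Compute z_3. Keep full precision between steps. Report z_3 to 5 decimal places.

2.23278

f(z_0) = 15.827420, f(z_1) = 80.260634
z_2 = 3.180000 - (80.260634)·(3.180000 - 2.480000)/(80.260634 - (15.827420)) = 2.308052; f(z_2) = 6.378013
z_3 = 2.308052 - (6.378013)·(2.308052 - 3.180000)/(6.378013 - (80.260634)) = 2.232779; f(z_3) = 2.853255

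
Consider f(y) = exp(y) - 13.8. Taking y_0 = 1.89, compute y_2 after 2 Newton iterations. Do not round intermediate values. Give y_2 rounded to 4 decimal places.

2.6794

f'(y) = exp(y)
y_0 = 1.890000: f = -7.180631, f' = 6.619369 → y_1 = 1.890000 - (-7.180631)/(6.619369) = 2.974791
y_1 = 2.974791: f = 5.785529, f' = 19.585529 → y_2 = 2.974791 - (5.785529)/(19.585529) = 2.679393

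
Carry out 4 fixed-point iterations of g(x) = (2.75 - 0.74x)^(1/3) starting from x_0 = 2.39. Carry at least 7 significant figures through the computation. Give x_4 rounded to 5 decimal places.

x_1 = g(2.390000) = 0.993761
x_2 = g(0.993761) = 1.262983
x_3 = g(1.262983) = 1.219898
x_4 = g(1.219898) = 1.226998

1.22700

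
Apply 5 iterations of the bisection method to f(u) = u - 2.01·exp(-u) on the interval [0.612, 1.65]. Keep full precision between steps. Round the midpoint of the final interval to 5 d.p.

f(0.612000) = -0.477953, f(1.650000) = 1.263980 (opposite signs)
step 1: m = 1.131000, f(m) = 0.482352 > 0 → root in [0.612000, 1.131000]
step 2: m = 0.871500, f(m) = 0.030670 > 0 → root in [0.612000, 0.871500]
step 3: m = 0.741750, f(m) = -0.215572 < 0 → root in [0.741750, 0.871500]
step 4: m = 0.806625, f(m) = -0.090563 < 0 → root in [0.806625, 0.871500]
step 5: m = 0.839062, f(m) = -0.029490 < 0 → root in [0.839062, 0.871500]
Midpoint of [0.839062, 0.871500] = 0.855281

0.85528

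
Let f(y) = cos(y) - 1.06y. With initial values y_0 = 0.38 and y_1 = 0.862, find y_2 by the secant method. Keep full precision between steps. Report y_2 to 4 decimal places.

0.7014

f(y_0) = 0.525865, f(y_1) = -0.262800
y_2 = 0.862000 - (-0.262800)·(0.862000 - 0.380000)/(-0.262800 - (0.525865)) = 0.701387; f(y_2) = 0.020477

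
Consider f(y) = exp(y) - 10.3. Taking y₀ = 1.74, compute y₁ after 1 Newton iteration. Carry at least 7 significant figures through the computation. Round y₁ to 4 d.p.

f'(y) = exp(y)
y_0 = 1.740000: f = -4.602657, f' = 5.697343 → y_1 = 1.740000 - (-4.602657)/(5.697343) = 2.547860

2.5479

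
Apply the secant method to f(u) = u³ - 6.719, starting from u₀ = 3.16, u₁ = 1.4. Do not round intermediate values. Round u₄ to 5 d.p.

Secant update: u_(k+1) = u_k − f(u_k)·(u_k − u_(k-1))/(f(u_k) − f(u_(k-1))).
f(u_0) = 24.835496, f(u_1) = -3.975000
u_2 = 1.400000 - (-3.975000)·(1.400000 - 3.160000)/(-3.975000 - (24.835496)) = 1.642828; f(u_2) = -2.285197
u_3 = 1.642828 - (-2.285197)·(1.642828 - 1.400000)/(-2.285197 - (-3.975000)) = 1.971216; f(u_3) = 0.940534
u_4 = 1.971216 - (0.940534)·(1.971216 - 1.642828)/(0.940534 - (-2.285197)) = 1.875467; f(u_4) = -0.122278

1.87547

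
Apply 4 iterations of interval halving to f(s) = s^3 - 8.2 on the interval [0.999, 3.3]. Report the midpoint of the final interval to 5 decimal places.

2.07759

f(0.999000) = -7.202997, f(3.300000) = 27.737000 (opposite signs)
step 1: m = 2.149500, f(m) = 1.731443 > 0 → root in [0.999000, 2.149500]
step 2: m = 1.574250, f(m) = -4.298594 < 0 → root in [1.574250, 2.149500]
step 3: m = 1.861875, f(m) = -1.745664 < 0 → root in [1.861875, 2.149500]
step 4: m = 2.005687, f(m) = -0.131556 < 0 → root in [2.005687, 2.149500]
Midpoint of [2.005687, 2.149500] = 2.077594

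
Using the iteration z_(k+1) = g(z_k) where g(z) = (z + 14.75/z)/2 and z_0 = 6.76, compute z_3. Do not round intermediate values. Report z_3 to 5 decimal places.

3.84083

z_1 = g(6.760000) = 4.470976
z_2 = g(4.470976) = 3.885016
z_3 = g(3.885016) = 3.840827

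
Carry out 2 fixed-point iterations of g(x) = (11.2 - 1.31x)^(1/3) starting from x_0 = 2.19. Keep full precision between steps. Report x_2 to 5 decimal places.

2.04437

x_1 = g(2.190000) = 2.027220
x_2 = g(2.027220) = 2.044370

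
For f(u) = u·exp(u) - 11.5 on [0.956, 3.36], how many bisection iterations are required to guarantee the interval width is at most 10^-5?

Initial width b − a = 3.36 − 0.956 = 2.404000.
After n steps the width is (b−a)/2^n; need (b−a)/2^n ≤ 10^-5.
So n ≥ log₂(2.404000/10^-5) = log₂(240400.0000) ≈ 17.8751.
Hence n = 18.

18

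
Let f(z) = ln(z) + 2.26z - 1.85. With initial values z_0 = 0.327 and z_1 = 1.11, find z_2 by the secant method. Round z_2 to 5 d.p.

Secant update: z_(k+1) = z_k − f(z_k)·(z_k − z_(k-1))/(f(z_k) − f(z_(k-1))).
f(z_0) = -2.228775, f(z_1) = 0.762960
z_2 = 1.110000 - (0.762960)·(1.110000 - 0.327000)/(0.762960 - (-2.228775)) = 0.910317; f(z_2) = 0.113355

0.91032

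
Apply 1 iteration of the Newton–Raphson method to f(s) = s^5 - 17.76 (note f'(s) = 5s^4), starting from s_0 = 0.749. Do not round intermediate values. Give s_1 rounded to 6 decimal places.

11.885347

s_0 = 0.749000: f = -17.524273, f' = 1.573611 → s_1 = 0.749000 - (-17.524273)/(1.573611) = 11.885347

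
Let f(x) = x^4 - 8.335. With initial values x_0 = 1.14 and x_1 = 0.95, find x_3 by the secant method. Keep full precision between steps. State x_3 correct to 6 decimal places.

1.230749

f(x_0) = -6.646040, f(x_1) = -7.520494
x_2 = 0.950000 - (-7.520494)·(0.950000 - 1.140000)/(-7.520494 - (-6.646040)) = 2.584041; f(x_2) = 36.250928
x_3 = 2.584041 - (36.250928)·(2.584041 - 0.950000)/(36.250928 - (-7.520494)) = 1.230749; f(x_3) = -6.040551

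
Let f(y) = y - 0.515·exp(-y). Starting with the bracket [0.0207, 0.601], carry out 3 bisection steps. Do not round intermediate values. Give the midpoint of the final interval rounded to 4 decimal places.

0.3471

f(0.020700) = -0.483749, f(0.601000) = 0.318645 (opposite signs)
step 1: m = 0.310850, f(m) = -0.066554 < 0 → root in [0.310850, 0.601000]
step 2: m = 0.455925, f(m) = 0.129486 > 0 → root in [0.310850, 0.455925]
step 3: m = 0.383387, f(m) = 0.032390 > 0 → root in [0.310850, 0.383387]
Midpoint of [0.310850, 0.383387] = 0.347119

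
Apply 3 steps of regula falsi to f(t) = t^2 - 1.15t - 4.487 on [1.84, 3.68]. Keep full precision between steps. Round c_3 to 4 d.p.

False-position update: c = (a·f(b) − b·f(a))/(f(b) − f(a)); replace the endpoint whose sign matches f(c).
f(1.840000) = -3.217400, f(3.680000) = 4.823400
step 1: c = 2.576247, f(c) = -0.812635 < 0 → new bracket [2.576247, 3.680000]
step 2: c = 2.735392, f(c) = -0.150330 < 0 → new bracket [2.735392, 3.680000]
step 3: c = 2.763943, f(c) = -0.026154 < 0 → new bracket [2.763943, 3.680000]

2.7639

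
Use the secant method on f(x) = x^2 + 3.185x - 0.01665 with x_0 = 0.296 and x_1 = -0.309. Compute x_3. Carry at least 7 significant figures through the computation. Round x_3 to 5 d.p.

f(x_0) = 1.013726, f(x_1) = -0.905334
x_2 = -0.309000 - (-0.905334)·(-0.309000 - 0.296000)/(-0.905334 - (1.013726)) = -0.023586; f(x_2) = -0.091214
x_3 = -0.023586 - (-0.091214)·(-0.023586 - -0.309000)/(-0.091214 - (-0.905334)) = 0.008392; f(x_3) = 0.010150

0.00839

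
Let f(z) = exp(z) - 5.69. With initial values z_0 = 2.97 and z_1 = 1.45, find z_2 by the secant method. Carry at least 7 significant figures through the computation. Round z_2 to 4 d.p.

f(z_0) = 13.801920, f(z_1) = -1.426885
z_2 = 1.450000 - (-1.426885)·(1.450000 - 2.970000)/(-1.426885 - (13.801920)) = 1.592419; f(z_2) = -0.774376

1.5924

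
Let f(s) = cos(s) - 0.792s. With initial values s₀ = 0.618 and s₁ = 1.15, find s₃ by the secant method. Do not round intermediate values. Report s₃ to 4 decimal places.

0.8406

f(s_0) = 0.325583, f(s_1) = -0.502313
s_2 = 1.150000 - (-0.502313)·(1.150000 - 0.618000)/(-0.502313 - (0.325583)) = 0.827217; f(s_2) = 0.021770
s_3 = 0.827217 - (0.021770)·(0.827217 - 1.150000)/(0.021770 - (-0.502313)) = 0.840626; f(s_3) = 0.001221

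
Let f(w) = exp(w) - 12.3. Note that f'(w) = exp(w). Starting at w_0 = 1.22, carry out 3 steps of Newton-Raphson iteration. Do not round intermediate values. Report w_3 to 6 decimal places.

w_0 = 1.220000: f = -8.912812, f' = 3.387188 → w_1 = 1.220000 - (-8.912812)/(3.387188) = 3.851331
w_1 = 3.851331: f = 34.755655, f' = 47.055655 → w_2 = 3.851331 - (34.755655)/(47.055655) = 3.112724
w_2 = 3.112724: f = 10.182195, f' = 22.482195 → w_3 = 3.112724 - (10.182195)/(22.482195) = 2.659823

2.659823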